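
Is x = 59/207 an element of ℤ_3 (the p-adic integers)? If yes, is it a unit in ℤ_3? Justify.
x ∉ ℤ_3 (v_3(x) = -2 < 0)

ℤ_3 = {x ∈ ℚ_3 : v_3(x) ≥ 0} and ℤ_3^× = {x ∈ ℤ_3 : v_3(x) = 0}. Here v_3(59/207) = v_3(num) − v_3(den) = -2; compare against these criteria.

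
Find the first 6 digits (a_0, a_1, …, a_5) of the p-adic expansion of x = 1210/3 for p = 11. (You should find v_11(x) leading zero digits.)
(a_0, …, a_5) = (0, 0, 7, 7, 3, 7)

v_11(1210/3) = 2, so a_0 = ... = a_1 = 0. Factor out: x = 11^2 · u with u = 10/3 a unit in ℤ_11. Expand u iteratively via a_{v+i} = u_i mod 11, u_{i+1} = (u_i − a_{v+i})/11:
  u_0 = 10/3;  a_2 = 7;  u_1 = (u_0 − 7)/11 = -1/3
  u_1 = -1/3;  a_3 = 7;  u_2 = (u_1 − 7)/11 = -2/3
  u_2 = -2/3;  a_4 = 3;  u_3 = (u_2 − 3)/11 = -1/3
  u_3 = -1/3;  a_5 = 7;  u_4 = (u_3 − 7)/11 = -2/3
Digits: (0, 0, 7, 7, 3, 7).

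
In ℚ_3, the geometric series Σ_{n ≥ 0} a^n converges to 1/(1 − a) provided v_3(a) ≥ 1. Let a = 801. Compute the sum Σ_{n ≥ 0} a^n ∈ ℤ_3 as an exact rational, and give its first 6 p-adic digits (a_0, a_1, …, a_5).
Σ a^n = 1/(1 − a) = -1/800;  first 6 digits = (1, 0, 2, 2, 1, 0)

v_3(a) = 2 ≥ 1, so the series converges in ℤ_3 to 1/(1 − a) = 1/(1 − 801) = -1/800. Expand this rational in ℤ_3: compute digits iteratively via d_i = x_i mod 3, x_{i+1} = (x_i − d_i)/3. The first 6 digits are (1, 0, 2, 2, 1, 0).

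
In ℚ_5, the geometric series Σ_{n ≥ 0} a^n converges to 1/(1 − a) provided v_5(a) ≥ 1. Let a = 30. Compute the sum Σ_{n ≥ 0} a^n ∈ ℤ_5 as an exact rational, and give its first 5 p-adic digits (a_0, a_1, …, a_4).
Σ a^n = 1/(1 − a) = -1/29;  first 5 digits = (1, 1, 2, 3, 0)

v_5(a) = 1 ≥ 1, so the series converges in ℤ_5 to 1/(1 − a) = 1/(1 − 30) = -1/29. Expand this rational in ℤ_5: compute digits iteratively via d_i = x_i mod 5, x_{i+1} = (x_i − d_i)/5. The first 5 digits are (1, 1, 2, 3, 0).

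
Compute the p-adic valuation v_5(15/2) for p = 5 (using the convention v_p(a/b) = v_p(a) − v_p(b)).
v_5(15/2) = 1

Factor powers of 5 from the numerator and denominator of the reduced fraction: 15 = 5^1 · 3 and 2 = 5^0 · 2. Apply v_p(a/b) = v_p(a) − v_p(b): v_5(15/2) = 1 − 0 = 1.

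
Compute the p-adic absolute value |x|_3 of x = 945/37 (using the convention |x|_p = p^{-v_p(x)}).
|945/37|_3 = 1/27

Step 1 — compute v_3(x) by factoring powers of 3 out of the numerator and denominator: v_3(945/37) = 3. Step 2 — apply |x|_p = p^{-v_p(x)} = 3^{-3} = 1/27.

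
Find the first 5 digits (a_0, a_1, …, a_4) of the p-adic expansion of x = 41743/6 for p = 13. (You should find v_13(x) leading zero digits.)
(a_0, …, a_4) = (0, 0, 0, 1, 11)

v_13(41743/6) = 3, so a_0 = ... = a_2 = 0. Factor out: x = 13^3 · u with u = 19/6 a unit in ℤ_13. Expand u iteratively via a_{v+i} = u_i mod 13, u_{i+1} = (u_i − a_{v+i})/13:
  u_0 = 19/6;  a_3 = 1;  u_1 = (u_0 − 1)/13 = 1/6
  u_1 = 1/6;  a_4 = 11;  u_2 = (u_1 − 11)/13 = -5/6
Digits: (0, 0, 0, 1, 11).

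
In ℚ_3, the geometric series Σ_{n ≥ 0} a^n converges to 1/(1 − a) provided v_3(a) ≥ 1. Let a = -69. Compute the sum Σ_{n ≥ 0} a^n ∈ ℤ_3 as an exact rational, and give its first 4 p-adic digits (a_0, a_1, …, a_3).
Σ a^n = 1/(1 − a) = 1/70;  first 4 digits = (1, 1, 2, 0)

v_3(a) = 1 ≥ 1, so the series converges in ℤ_3 to 1/(1 − a) = 1/(1 − (-69)) = 1/70. Expand this rational in ℤ_3: compute digits iteratively via d_i = x_i mod 3, x_{i+1} = (x_i − d_i)/3. The first 4 digits are (1, 1, 2, 0).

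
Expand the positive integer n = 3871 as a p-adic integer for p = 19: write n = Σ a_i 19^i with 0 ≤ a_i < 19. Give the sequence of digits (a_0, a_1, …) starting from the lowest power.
(a_0, a_1, …) = (14, 13, 10)

Repeated division by 19 gives the digits low-to-high: 3871 = 14 + 13·19^1 + 10·19^2. Digit sequence: (14, 13, 10).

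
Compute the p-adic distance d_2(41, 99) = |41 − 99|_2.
d_2(41, 99) = 1/2

Step 1 — x − y = 41 − 99 = -58. Step 2 — v_2(-58) = 1 (factor: -58 = −(2^1 · 29); the sign does not affect v_p). Step 3 — |x − y|_2 = 2^{-1} = 1/2.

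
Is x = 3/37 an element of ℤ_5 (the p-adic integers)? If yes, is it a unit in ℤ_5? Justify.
x ∈ ℤ_5^× (unit); v_5(x) = 0

ℤ_5 = {x ∈ ℚ_5 : v_5(x) ≥ 0} and ℤ_5^× = {x ∈ ℤ_5 : v_5(x) = 0}. Here v_5(3/37) = v_5(num) − v_5(den) = 0; compare against these criteria.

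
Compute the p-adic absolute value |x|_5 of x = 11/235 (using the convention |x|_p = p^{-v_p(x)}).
|11/235|_5 = 5

Step 1 — compute v_5(x) by factoring powers of 5 out of the numerator and denominator: v_5(11/235) = -1. Step 2 — apply |x|_p = p^{-v_p(x)} = 5^{1} = 5.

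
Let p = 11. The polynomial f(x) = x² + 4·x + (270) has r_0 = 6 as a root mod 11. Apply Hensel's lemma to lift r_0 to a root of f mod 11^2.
r_1 = 61 (mod 121)

Hensel: r_{i+1} = r_i − f(r_i)·(f′(r_i))^{-1} mod 11^{i+2}, f′(x) = 2x + 4. Iterate:
  r_0 = 6 (mod 11)
  r_1 = 61 (mod 121)
Final: r = 61 satisfies f(r) ≡ 0 mod 11^2.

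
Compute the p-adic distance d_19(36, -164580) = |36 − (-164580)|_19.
d_19(36, -164580) = 1/6859

Step 1 — x − y = 36 − (-164580) = 164616. Step 2 — v_19(164616) = 3 (factor: 164616 = (19^3 · 24); the sign does not affect v_p). Step 3 — |x − y|_19 = 19^{-3} = 1/6859.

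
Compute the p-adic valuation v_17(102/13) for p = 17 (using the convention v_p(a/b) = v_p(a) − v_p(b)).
v_17(102/13) = 1

Factor powers of 17 from the numerator and denominator of the reduced fraction: 102 = 17^1 · 6 and 13 = 17^0 · 13. Apply v_p(a/b) = v_p(a) − v_p(b): v_17(102/13) = 1 − 0 = 1.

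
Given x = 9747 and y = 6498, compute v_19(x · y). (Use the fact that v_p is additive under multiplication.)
v_19(63336006) = 4

v_p(x) = 2 (factor: 9747 = 19^2 · 27); v_p(y) = 2 (factor: 6498 = 19^2 · 18). Additivity: v_p(xy) = v_p(x) + v_p(y) = 2 + 2 = 4. (Direct check: xy = 63336006 = 19^4 · (486).)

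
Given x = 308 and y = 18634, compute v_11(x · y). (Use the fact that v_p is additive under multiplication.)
v_11(5739272) = 4

v_p(x) = 1 (factor: 308 = 11^1 · 28); v_p(y) = 3 (factor: 18634 = 11^3 · 14). Additivity: v_p(xy) = v_p(x) + v_p(y) = 1 + 3 = 4. (Direct check: xy = 5739272 = 11^4 · (392).)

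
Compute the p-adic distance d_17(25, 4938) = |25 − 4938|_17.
d_17(25, 4938) = 1/4913

Step 1 — x − y = 25 − 4938 = -4913. Step 2 — v_17(-4913) = 3 (factor: -4913 = −(17^3 · 1); the sign does not affect v_p). Step 3 — |x − y|_17 = 17^{-3} = 1/4913.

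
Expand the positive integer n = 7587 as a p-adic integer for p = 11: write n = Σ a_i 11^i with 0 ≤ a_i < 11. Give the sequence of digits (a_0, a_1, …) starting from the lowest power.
(a_0, a_1, …) = (8, 7, 7, 5)

Repeated division by 11 gives the digits low-to-high: 7587 = 8 + 7·11^1 + 7·11^2 + 5·11^3. Digit sequence: (8, 7, 7, 5).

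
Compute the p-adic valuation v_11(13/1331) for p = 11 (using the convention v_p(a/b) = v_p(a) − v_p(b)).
v_11(13/1331) = -3

Factor powers of 11 from the numerator and denominator of the reduced fraction: 13 = 11^0 · 13 and 1331 = 11^3 · 1. Apply v_p(a/b) = v_p(a) − v_p(b): v_11(13/1331) = 0 − 3 = -3.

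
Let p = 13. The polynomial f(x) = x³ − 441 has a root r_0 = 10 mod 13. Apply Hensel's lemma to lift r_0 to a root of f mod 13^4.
r_3 = 26153 (mod 28561)

Hensel: r_{i+1} = r_i − f(r_i)/f′(r_i) mod 13^{i+2}, where f′(x) = 3x². Iterate:
  r_0 = 10 (mod 13)
  r_1 = 127 (mod 169)
  r_2 = 1986 (mod 2197)
  r_3 = 26153 (mod 28561)
Final: r = 26153 with f(r) ≡ 0 mod 13^4.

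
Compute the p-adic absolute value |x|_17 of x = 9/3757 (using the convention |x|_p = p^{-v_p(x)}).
|9/3757|_17 = 289

Step 1 — compute v_17(x) by factoring powers of 17 out of the numerator and denominator: v_17(9/3757) = -2. Step 2 — apply |x|_p = p^{-v_p(x)} = 17^{2} = 289.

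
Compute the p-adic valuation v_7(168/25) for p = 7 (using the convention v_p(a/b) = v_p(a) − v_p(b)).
v_7(168/25) = 1

Factor powers of 7 from the numerator and denominator of the reduced fraction: 168 = 7^1 · 24 and 25 = 7^0 · 25. Apply v_p(a/b) = v_p(a) − v_p(b): v_7(168/25) = 1 − 0 = 1.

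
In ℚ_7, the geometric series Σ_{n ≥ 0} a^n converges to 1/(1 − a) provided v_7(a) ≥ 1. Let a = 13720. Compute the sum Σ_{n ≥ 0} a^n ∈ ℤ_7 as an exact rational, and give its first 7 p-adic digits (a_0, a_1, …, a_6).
Σ a^n = 1/(1 − a) = -1/13719;  first 7 digits = (1, 0, 0, 5, 5, 0, 4)

v_7(a) = 3 ≥ 1, so the series converges in ℤ_7 to 1/(1 − a) = 1/(1 − 13720) = -1/13719. Expand this rational in ℤ_7: compute digits iteratively via d_i = x_i mod 7, x_{i+1} = (x_i − d_i)/7. The first 7 digits are (1, 0, 0, 5, 5, 0, 4).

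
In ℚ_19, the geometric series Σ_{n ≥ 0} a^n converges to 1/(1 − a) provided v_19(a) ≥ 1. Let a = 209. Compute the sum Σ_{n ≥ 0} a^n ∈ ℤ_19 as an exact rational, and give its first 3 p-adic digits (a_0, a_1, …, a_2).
Σ a^n = 1/(1 − a) = -1/208;  first 3 digits = (1, 11, 7)

v_19(a) = 1 ≥ 1, so the series converges in ℤ_19 to 1/(1 − a) = 1/(1 − 209) = -1/208. Expand this rational in ℤ_19: compute digits iteratively via d_i = x_i mod 19, x_{i+1} = (x_i − d_i)/19. The first 3 digits are (1, 11, 7).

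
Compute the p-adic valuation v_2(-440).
v_2(-440) = 3

v_2(n) is the largest exponent k such that 2^k divides n. Factor out: -440 = -2^3 · 55. (Sign doesn't affect v_p.) So v_2(-440) = 3.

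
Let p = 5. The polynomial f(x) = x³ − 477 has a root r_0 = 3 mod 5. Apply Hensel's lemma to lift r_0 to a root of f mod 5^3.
r_2 = 103 (mod 125)

Hensel: r_{i+1} = r_i − f(r_i)/f′(r_i) mod 5^{i+2}, where f′(x) = 3x². Iterate:
  r_0 = 3 (mod 5)
  r_1 = 3 (mod 25)
  r_2 = 103 (mod 125)
Final: r = 103 with f(r) ≡ 0 mod 5^3.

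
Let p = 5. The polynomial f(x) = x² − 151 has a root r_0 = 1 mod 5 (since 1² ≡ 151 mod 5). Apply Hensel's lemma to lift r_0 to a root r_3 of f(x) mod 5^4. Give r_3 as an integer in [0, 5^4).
r_3 = 76 (mod 625)

Hensel's recurrence: r_{i+1} = r_i − f(r_i)·(f′(r_i))^{-1} mod 5^{i+2}, with f′(x) = 2x. Iterate:
  r_0 = 1 (mod 5)
  r_1 = 1 (mod 25)
  r_2 = 76 (mod 125)
  r_3 = 76 (mod 625)
Final: r_3 = 76, and one checks f(r_3) ≡ 0 mod 5^4.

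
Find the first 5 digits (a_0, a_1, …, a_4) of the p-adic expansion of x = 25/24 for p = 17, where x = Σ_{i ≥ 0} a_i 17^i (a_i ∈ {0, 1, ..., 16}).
(a_0, …, a_4) = (6, 16, 4, 16, 4)

v_17(25/24) = 0 (numerator and denominator both coprime to 17), so x ∈ ℤ_17^×. Compute digits iteratively via a_i = x_i mod 17, x_{i+1} = (x_i − a_i)/17, with x_0 = x:
  x_0 = 25/24;  a_0 = 6;  x_1 = (x_0 − 6)/17 = -7/24
  x_1 = -7/24;  a_1 = 16;  x_2 = (x_1 − 16)/17 = -23/24
  x_2 = -23/24;  a_2 = 4;  x_3 = (x_2 − 4)/17 = -7/24
  x_3 = -7/24;  a_3 = 16;  x_4 = (x_3 − 16)/17 = -23/24
  x_4 = -23/24;  a_4 = 4;  x_5 = (x_4 − 4)/17 = -7/24
Digits: (6, 16, 4, 16, 4).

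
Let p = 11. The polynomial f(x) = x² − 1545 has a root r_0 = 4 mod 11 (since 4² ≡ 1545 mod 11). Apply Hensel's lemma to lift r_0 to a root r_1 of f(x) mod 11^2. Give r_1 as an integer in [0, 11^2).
r_1 = 59 (mod 121)

Hensel's recurrence: r_{i+1} = r_i − f(r_i)·(f′(r_i))^{-1} mod 11^{i+2}, with f′(x) = 2x. Iterate:
  r_0 = 4 (mod 11)
  r_1 = 59 (mod 121)
Final: r_1 = 59, and one checks f(r_1) ≡ 0 mod 11^2.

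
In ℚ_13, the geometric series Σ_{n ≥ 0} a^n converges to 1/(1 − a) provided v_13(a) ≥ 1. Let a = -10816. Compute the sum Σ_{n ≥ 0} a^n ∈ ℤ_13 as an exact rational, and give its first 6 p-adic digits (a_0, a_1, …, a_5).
Σ a^n = 1/(1 − a) = 1/10817;  first 6 digits = (1, 0, 1, 8, 0, 3)

v_13(a) = 2 ≥ 1, so the series converges in ℤ_13 to 1/(1 − a) = 1/(1 − (-10816)) = 1/10817. Expand this rational in ℤ_13: compute digits iteratively via d_i = x_i mod 13, x_{i+1} = (x_i − d_i)/13. The first 6 digits are (1, 0, 1, 8, 0, 3).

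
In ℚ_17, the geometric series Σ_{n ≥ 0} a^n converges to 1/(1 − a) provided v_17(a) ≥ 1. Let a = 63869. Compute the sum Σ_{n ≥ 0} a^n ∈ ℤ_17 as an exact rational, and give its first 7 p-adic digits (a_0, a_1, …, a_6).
Σ a^n = 1/(1 − a) = -1/63868;  first 7 digits = (1, 0, 0, 13, 0, 0, 16)

v_17(a) = 3 ≥ 1, so the series converges in ℤ_17 to 1/(1 − a) = 1/(1 − 63869) = -1/63868. Expand this rational in ℤ_17: compute digits iteratively via d_i = x_i mod 17, x_{i+1} = (x_i − d_i)/17. The first 7 digits are (1, 0, 0, 13, 0, 0, 16).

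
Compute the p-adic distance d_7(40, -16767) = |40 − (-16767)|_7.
d_7(40, -16767) = 1/16807

Step 1 — x − y = 40 − (-16767) = 16807. Step 2 — v_7(16807) = 5 (factor: 16807 = (7^5 · 1); the sign does not affect v_p). Step 3 — |x − y|_7 = 7^{-5} = 1/16807.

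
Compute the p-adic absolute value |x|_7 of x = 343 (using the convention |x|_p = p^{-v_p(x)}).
|343|_7 = 1/343

Step 1 — compute v_7(x) by factoring powers of 7 out of the numerator and denominator: v_7(343) = 3. Step 2 — apply |x|_p = p^{-v_p(x)} = 7^{-3} = 1/343.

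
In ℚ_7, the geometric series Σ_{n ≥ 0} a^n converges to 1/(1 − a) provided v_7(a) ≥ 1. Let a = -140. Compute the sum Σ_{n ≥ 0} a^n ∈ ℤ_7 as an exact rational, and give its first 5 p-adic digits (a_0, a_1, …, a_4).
Σ a^n = 1/(1 − a) = 1/141;  first 5 digits = (1, 1, 5, 1, 0)

v_7(a) = 1 ≥ 1, so the series converges in ℤ_7 to 1/(1 − a) = 1/(1 − (-140)) = 1/141. Expand this rational in ℤ_7: compute digits iteratively via d_i = x_i mod 7, x_{i+1} = (x_i − d_i)/7. The first 5 digits are (1, 1, 5, 1, 0).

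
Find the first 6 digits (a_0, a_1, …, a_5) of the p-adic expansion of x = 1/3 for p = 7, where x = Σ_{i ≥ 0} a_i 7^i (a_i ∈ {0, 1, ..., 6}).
(a_0, …, a_5) = (5, 4, 4, 4, 4, 4)

v_7(1/3) = 0 (numerator and denominator both coprime to 7), so x ∈ ℤ_7^×. Compute digits iteratively via a_i = x_i mod 7, x_{i+1} = (x_i − a_i)/7, with x_0 = x:
  x_0 = 1/3;  a_0 = 5;  x_1 = (x_0 − 5)/7 = -2/3
  x_1 = -2/3;  a_1 = 4;  x_2 = (x_1 − 4)/7 = -2/3
  x_2 = -2/3;  a_2 = 4;  x_3 = (x_2 − 4)/7 = -2/3
  x_3 = -2/3;  a_3 = 4;  x_4 = (x_3 − 4)/7 = -2/3
  x_4 = -2/3;  a_4 = 4;  x_5 = (x_4 − 4)/7 = -2/3
  x_5 = -2/3;  a_5 = 4;  x_6 = (x_5 − 4)/7 = -2/3
Digits: (5, 4, 4, 4, 4, 4).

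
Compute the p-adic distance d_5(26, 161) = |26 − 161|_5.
d_5(26, 161) = 1/5

Step 1 — x − y = 26 − 161 = -135. Step 2 — v_5(-135) = 1 (factor: -135 = −(5^1 · 27); the sign does not affect v_p). Step 3 — |x − y|_5 = 5^{-1} = 1/5.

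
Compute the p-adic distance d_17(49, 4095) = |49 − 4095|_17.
d_17(49, 4095) = 1/289

Step 1 — x − y = 49 − 4095 = -4046. Step 2 — v_17(-4046) = 2 (factor: -4046 = −(17^2 · 14); the sign does not affect v_p). Step 3 — |x − y|_17 = 17^{-2} = 1/289.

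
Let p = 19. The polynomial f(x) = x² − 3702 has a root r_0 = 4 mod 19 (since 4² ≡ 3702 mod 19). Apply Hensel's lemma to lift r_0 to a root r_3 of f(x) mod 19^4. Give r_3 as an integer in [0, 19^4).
r_3 = 18244 (mod 130321)

Hensel's recurrence: r_{i+1} = r_i − f(r_i)·(f′(r_i))^{-1} mod 19^{i+2}, with f′(x) = 2x. Iterate:
  r_0 = 4 (mod 19)
  r_1 = 194 (mod 361)
  r_2 = 4526 (mod 6859)
  r_3 = 18244 (mod 130321)
Final: r_3 = 18244, and one checks f(r_3) ≡ 0 mod 19^4.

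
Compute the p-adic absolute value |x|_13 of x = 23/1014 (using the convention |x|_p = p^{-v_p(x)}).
|23/1014|_13 = 169

Step 1 — compute v_13(x) by factoring powers of 13 out of the numerator and denominator: v_13(23/1014) = -2. Step 2 — apply |x|_p = p^{-v_p(x)} = 13^{2} = 169.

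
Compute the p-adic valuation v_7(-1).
v_7(-1) = 0

v_7(n) is the largest exponent k such that 7^k divides n. Factor out: -1 = -7^0 · 1. (Sign doesn't affect v_p.) So v_7(-1) = 0.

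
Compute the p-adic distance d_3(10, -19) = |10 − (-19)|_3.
d_3(10, -19) = 1

Step 1 — x − y = 10 − (-19) = 29. Step 2 — v_3(29) = 0 (factor: 29 = (3^0 · 29); the sign does not affect v_p). Step 3 — |x − y|_3 = 3^{0} = 1.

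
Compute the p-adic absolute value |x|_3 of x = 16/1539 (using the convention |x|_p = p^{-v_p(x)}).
|16/1539|_3 = 81

Step 1 — compute v_3(x) by factoring powers of 3 out of the numerator and denominator: v_3(16/1539) = -4. Step 2 — apply |x|_p = p^{-v_p(x)} = 3^{4} = 81.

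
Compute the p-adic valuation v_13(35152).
v_13(35152) = 3

v_13(n) is the largest exponent k such that 13^k divides n. Factor out: 35152 = 13^3 · 16. (Sign doesn't affect v_p.) So v_13(35152) = 3.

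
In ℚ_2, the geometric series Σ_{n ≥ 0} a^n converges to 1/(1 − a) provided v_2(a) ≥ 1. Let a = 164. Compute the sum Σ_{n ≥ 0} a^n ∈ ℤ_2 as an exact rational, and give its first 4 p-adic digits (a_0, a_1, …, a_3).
Σ a^n = 1/(1 − a) = -1/163;  first 4 digits = (1, 0, 1, 0)

v_2(a) = 2 ≥ 1, so the series converges in ℤ_2 to 1/(1 − a) = 1/(1 − 164) = -1/163. Expand this rational in ℤ_2: compute digits iteratively via d_i = x_i mod 2, x_{i+1} = (x_i − d_i)/2. The first 4 digits are (1, 0, 1, 0).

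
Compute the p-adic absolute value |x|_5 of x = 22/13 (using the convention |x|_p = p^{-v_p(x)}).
|22/13|_5 = 1

Step 1 — compute v_5(x) by factoring powers of 5 out of the numerator and denominator: v_5(22/13) = 0. Step 2 — apply |x|_p = p^{-v_p(x)} = 5^{0} = 1.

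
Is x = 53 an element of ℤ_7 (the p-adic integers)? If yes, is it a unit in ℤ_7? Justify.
x ∈ ℤ_7^× (unit); v_7(x) = 0

ℤ_7 = {x ∈ ℚ_7 : v_7(x) ≥ 0} and ℤ_7^× = {x ∈ ℤ_7 : v_7(x) = 0}. Here v_7(53) = v_7(num) − v_7(den) = 0; compare against these criteria.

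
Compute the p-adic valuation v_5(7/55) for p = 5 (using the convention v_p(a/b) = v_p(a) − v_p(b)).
v_5(7/55) = -1

Factor powers of 5 from the numerator and denominator of the reduced fraction: 7 = 5^0 · 7 and 55 = 5^1 · 11. Apply v_p(a/b) = v_p(a) − v_p(b): v_5(7/55) = 0 − 1 = -1.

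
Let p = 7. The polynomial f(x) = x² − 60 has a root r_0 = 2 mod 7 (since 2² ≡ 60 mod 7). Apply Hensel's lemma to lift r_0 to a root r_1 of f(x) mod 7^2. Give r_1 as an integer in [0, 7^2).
r_1 = 16 (mod 49)

Hensel's recurrence: r_{i+1} = r_i − f(r_i)·(f′(r_i))^{-1} mod 7^{i+2}, with f′(x) = 2x. Iterate:
  r_0 = 2 (mod 7)
  r_1 = 16 (mod 49)
Final: r_1 = 16, and one checks f(r_1) ≡ 0 mod 7^2.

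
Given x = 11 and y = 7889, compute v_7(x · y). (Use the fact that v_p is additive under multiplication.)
v_7(86779) = 3

v_p(x) = 0 (factor: 11 = 7^0 · 11); v_p(y) = 3 (factor: 7889 = 7^3 · 23). Additivity: v_p(xy) = v_p(x) + v_p(y) = 0 + 3 = 3. (Direct check: xy = 86779 = 7^3 · (253).)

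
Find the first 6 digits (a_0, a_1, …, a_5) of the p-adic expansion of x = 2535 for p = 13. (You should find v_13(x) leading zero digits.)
(a_0, …, a_5) = (0, 0, 2, 1, 0, 0)

v_13(2535) = 2, so a_0 = ... = a_1 = 0. Factor out: x = 13^2 · u with u = 15 a unit in ℤ_13. Expand u iteratively via a_{v+i} = u_i mod 13, u_{i+1} = (u_i − a_{v+i})/13:
  u_0 = 15;  a_2 = 2;  u_1 = (u_0 − 2)/13 = 1
  u_1 = 1;  a_3 = 1;  u_2 = (u_1 − 1)/13 = 0
  u_2 = 0;  a_4 = 0;  u_3 = (u_2 − 0)/13 = 0
  u_3 = 0;  a_5 = 0;  u_4 = (u_3 − 0)/13 = 0
Digits: (0, 0, 2, 1, 0, 0).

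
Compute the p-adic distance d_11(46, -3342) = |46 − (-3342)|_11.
d_11(46, -3342) = 1/121

Step 1 — x − y = 46 − (-3342) = 3388. Step 2 — v_11(3388) = 2 (factor: 3388 = (11^2 · 28); the sign does not affect v_p). Step 3 — |x − y|_11 = 11^{-2} = 1/121.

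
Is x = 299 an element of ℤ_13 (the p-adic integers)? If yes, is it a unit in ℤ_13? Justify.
x ∈ ℤ_13 but not a unit; v_13(x) = 1 > 0

ℤ_13 = {x ∈ ℚ_13 : v_13(x) ≥ 0} and ℤ_13^× = {x ∈ ℤ_13 : v_13(x) = 0}. Here v_13(299) = v_13(num) − v_13(den) = 1; compare against these criteria.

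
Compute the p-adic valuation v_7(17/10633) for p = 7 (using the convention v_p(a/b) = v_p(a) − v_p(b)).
v_7(17/10633) = -3

Factor powers of 7 from the numerator and denominator of the reduced fraction: 17 = 7^0 · 17 and 10633 = 7^3 · 31. Apply v_p(a/b) = v_p(a) − v_p(b): v_7(17/10633) = 0 − 3 = -3.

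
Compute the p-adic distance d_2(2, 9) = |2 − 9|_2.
d_2(2, 9) = 1

Step 1 — x − y = 2 − 9 = -7. Step 2 — v_2(-7) = 0 (factor: -7 = −(2^0 · 7); the sign does not affect v_p). Step 3 — |x − y|_2 = 2^{0} = 1.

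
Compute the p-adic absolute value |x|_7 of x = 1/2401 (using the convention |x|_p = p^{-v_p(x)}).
|1/2401|_7 = 2401

Step 1 — compute v_7(x) by factoring powers of 7 out of the numerator and denominator: v_7(1/2401) = -4. Step 2 — apply |x|_p = p^{-v_p(x)} = 7^{4} = 2401.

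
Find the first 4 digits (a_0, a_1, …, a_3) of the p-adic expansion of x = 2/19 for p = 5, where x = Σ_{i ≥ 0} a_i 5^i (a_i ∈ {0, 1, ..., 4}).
(a_0, …, a_3) = (3, 1, 1, 0)

v_5(2/19) = 0 (numerator and denominator both coprime to 5), so x ∈ ℤ_5^×. Compute digits iteratively via a_i = x_i mod 5, x_{i+1} = (x_i − a_i)/5, with x_0 = x:
  x_0 = 2/19;  a_0 = 3;  x_1 = (x_0 − 3)/5 = -11/19
  x_1 = -11/19;  a_1 = 1;  x_2 = (x_1 − 1)/5 = -6/19
  x_2 = -6/19;  a_2 = 1;  x_3 = (x_2 − 1)/5 = -5/19
  x_3 = -5/19;  a_3 = 0;  x_4 = (x_3 − 0)/5 = -1/19
Digits: (3, 1, 1, 0).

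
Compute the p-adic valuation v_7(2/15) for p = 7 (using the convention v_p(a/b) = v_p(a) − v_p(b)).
v_7(2/15) = 0

Factor powers of 7 from the numerator and denominator of the reduced fraction: 2 = 7^0 · 2 and 15 = 7^0 · 15. Apply v_p(a/b) = v_p(a) − v_p(b): v_7(2/15) = 0 − 0 = 0.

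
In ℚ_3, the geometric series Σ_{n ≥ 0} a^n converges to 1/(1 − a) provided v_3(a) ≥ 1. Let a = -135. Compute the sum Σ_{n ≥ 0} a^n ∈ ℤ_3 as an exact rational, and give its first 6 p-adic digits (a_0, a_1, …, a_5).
Σ a^n = 1/(1 − a) = 1/136;  first 6 digits = (1, 0, 0, 1, 1, 2)

v_3(a) = 3 ≥ 1, so the series converges in ℤ_3 to 1/(1 − a) = 1/(1 − (-135)) = 1/136. Expand this rational in ℤ_3: compute digits iteratively via d_i = x_i mod 3, x_{i+1} = (x_i − d_i)/3. The first 6 digits are (1, 0, 0, 1, 1, 2).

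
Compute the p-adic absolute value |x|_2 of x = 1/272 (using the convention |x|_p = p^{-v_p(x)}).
|1/272|_2 = 16

Step 1 — compute v_2(x) by factoring powers of 2 out of the numerator and denominator: v_2(1/272) = -4. Step 2 — apply |x|_p = p^{-v_p(x)} = 2^{4} = 16.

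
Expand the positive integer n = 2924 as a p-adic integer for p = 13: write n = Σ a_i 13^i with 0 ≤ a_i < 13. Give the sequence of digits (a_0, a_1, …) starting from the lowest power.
(a_0, a_1, …) = (12, 3, 4, 1)

Repeated division by 13 gives the digits low-to-high: 2924 = 12 + 3·13^1 + 4·13^2 + 1·13^3. Digit sequence: (12, 3, 4, 1).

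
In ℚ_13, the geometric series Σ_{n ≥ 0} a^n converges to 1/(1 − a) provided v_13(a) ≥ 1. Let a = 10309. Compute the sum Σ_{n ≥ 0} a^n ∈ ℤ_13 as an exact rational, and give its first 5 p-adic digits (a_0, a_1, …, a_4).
Σ a^n = 1/(1 − a) = -1/10308;  first 5 digits = (1, 0, 9, 4, 3)

v_13(a) = 2 ≥ 1, so the series converges in ℤ_13 to 1/(1 − a) = 1/(1 − 10309) = -1/10308. Expand this rational in ℤ_13: compute digits iteratively via d_i = x_i mod 13, x_{i+1} = (x_i − d_i)/13. The first 5 digits are (1, 0, 9, 4, 3).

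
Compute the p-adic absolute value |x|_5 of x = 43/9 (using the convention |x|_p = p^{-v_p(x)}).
|43/9|_5 = 1

Step 1 — compute v_5(x) by factoring powers of 5 out of the numerator and denominator: v_5(43/9) = 0. Step 2 — apply |x|_p = p^{-v_p(x)} = 5^{0} = 1.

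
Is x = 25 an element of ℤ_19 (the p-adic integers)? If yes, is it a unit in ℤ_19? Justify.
x ∈ ℤ_19^× (unit); v_19(x) = 0

ℤ_19 = {x ∈ ℚ_19 : v_19(x) ≥ 0} and ℤ_19^× = {x ∈ ℤ_19 : v_19(x) = 0}. Here v_19(25) = v_19(num) − v_19(den) = 0; compare against these criteria.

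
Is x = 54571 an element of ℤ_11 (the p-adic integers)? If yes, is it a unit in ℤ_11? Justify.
x ∈ ℤ_11 but not a unit; v_11(x) = 3 > 0

ℤ_11 = {x ∈ ℚ_11 : v_11(x) ≥ 0} and ℤ_11^× = {x ∈ ℤ_11 : v_11(x) = 0}. Here v_11(54571) = v_11(num) − v_11(den) = 3; compare against these criteria.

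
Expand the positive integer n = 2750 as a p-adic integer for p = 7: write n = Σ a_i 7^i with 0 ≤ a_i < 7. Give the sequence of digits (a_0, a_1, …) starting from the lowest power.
(a_0, a_1, …) = (6, 0, 0, 1, 1)

Repeated division by 7 gives the digits low-to-high: 2750 = 6 + 1·7^3 + 1·7^4. Digit sequence: (6, 0, 0, 1, 1).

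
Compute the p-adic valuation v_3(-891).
v_3(-891) = 4

v_3(n) is the largest exponent k such that 3^k divides n. Factor out: -891 = -3^4 · 11. (Sign doesn't affect v_p.) So v_3(-891) = 4.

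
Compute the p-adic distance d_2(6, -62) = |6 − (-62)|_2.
d_2(6, -62) = 1/4

Step 1 — x − y = 6 − (-62) = 68. Step 2 — v_2(68) = 2 (factor: 68 = (2^2 · 17); the sign does not affect v_p). Step 3 — |x − y|_2 = 2^{-2} = 1/4.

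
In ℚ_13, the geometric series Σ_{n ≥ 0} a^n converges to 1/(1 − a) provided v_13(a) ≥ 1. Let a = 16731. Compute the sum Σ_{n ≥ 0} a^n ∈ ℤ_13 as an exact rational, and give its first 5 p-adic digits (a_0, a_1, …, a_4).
Σ a^n = 1/(1 − a) = -1/16730;  first 5 digits = (1, 0, 8, 7, 12)

v_13(a) = 2 ≥ 1, so the series converges in ℤ_13 to 1/(1 − a) = 1/(1 − 16731) = -1/16730. Expand this rational in ℤ_13: compute digits iteratively via d_i = x_i mod 13, x_{i+1} = (x_i − d_i)/13. The first 5 digits are (1, 0, 8, 7, 12).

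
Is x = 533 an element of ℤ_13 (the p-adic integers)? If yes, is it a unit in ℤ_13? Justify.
x ∈ ℤ_13 but not a unit; v_13(x) = 1 > 0

ℤ_13 = {x ∈ ℚ_13 : v_13(x) ≥ 0} and ℤ_13^× = {x ∈ ℤ_13 : v_13(x) = 0}. Here v_13(533) = v_13(num) − v_13(den) = 1; compare against these criteria.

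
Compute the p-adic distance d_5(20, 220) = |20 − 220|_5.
d_5(20, 220) = 1/25

Step 1 — x − y = 20 − 220 = -200. Step 2 — v_5(-200) = 2 (factor: -200 = −(5^2 · 8); the sign does not affect v_p). Step 3 — |x − y|_5 = 5^{-2} = 1/25.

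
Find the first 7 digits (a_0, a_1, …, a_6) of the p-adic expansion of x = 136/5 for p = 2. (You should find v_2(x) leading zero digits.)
(a_0, …, a_6) = (0, 0, 0, 1, 0, 1, 1)

v_2(136/5) = 3, so a_0 = ... = a_2 = 0. Factor out: x = 2^3 · u with u = 17/5 a unit in ℤ_2. Expand u iteratively via a_{v+i} = u_i mod 2, u_{i+1} = (u_i − a_{v+i})/2:
  u_0 = 17/5;  a_3 = 1;  u_1 = (u_0 − 1)/2 = 6/5
  u_1 = 6/5;  a_4 = 0;  u_2 = (u_1 − 0)/2 = 3/5
  u_2 = 3/5;  a_5 = 1;  u_3 = (u_2 − 1)/2 = -1/5
  u_3 = -1/5;  a_6 = 1;  u_4 = (u_3 − 1)/2 = -3/5
Digits: (0, 0, 0, 1, 0, 1, 1).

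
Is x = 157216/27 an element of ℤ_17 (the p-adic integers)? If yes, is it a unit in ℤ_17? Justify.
x ∈ ℤ_17 but not a unit; v_17(x) = 3 > 0

ℤ_17 = {x ∈ ℚ_17 : v_17(x) ≥ 0} and ℤ_17^× = {x ∈ ℤ_17 : v_17(x) = 0}. Here v_17(157216/27) = v_17(num) − v_17(den) = 3; compare against these criteria.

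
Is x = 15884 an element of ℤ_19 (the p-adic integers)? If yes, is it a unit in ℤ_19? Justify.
x ∈ ℤ_19 but not a unit; v_19(x) = 2 > 0

ℤ_19 = {x ∈ ℚ_19 : v_19(x) ≥ 0} and ℤ_19^× = {x ∈ ℤ_19 : v_19(x) = 0}. Here v_19(15884) = v_19(num) − v_19(den) = 2; compare against these criteria.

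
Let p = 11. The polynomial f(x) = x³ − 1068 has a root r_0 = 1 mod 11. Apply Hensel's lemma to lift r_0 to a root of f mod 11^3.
r_2 = 155 (mod 1331)

Hensel: r_{i+1} = r_i − f(r_i)/f′(r_i) mod 11^{i+2}, where f′(x) = 3x². Iterate:
  r_0 = 1 (mod 11)
  r_1 = 34 (mod 121)
  r_2 = 155 (mod 1331)
Final: r = 155 with f(r) ≡ 0 mod 11^3.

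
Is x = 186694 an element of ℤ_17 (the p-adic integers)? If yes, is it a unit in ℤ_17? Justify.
x ∈ ℤ_17 but not a unit; v_17(x) = 3 > 0

ℤ_17 = {x ∈ ℚ_17 : v_17(x) ≥ 0} and ℤ_17^× = {x ∈ ℤ_17 : v_17(x) = 0}. Here v_17(186694) = v_17(num) − v_17(den) = 3; compare against these criteria.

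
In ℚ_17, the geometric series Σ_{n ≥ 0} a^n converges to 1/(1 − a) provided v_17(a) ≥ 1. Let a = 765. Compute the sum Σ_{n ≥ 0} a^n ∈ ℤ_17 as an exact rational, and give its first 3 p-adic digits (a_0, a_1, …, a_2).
Σ a^n = 1/(1 − a) = -1/764;  first 3 digits = (1, 11, 4)

v_17(a) = 1 ≥ 1, so the series converges in ℤ_17 to 1/(1 − a) = 1/(1 − 765) = -1/764. Expand this rational in ℤ_17: compute digits iteratively via d_i = x_i mod 17, x_{i+1} = (x_i − d_i)/17. The first 3 digits are (1, 11, 4).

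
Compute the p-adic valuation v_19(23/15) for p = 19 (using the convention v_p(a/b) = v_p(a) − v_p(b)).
v_19(23/15) = 0

Factor powers of 19 from the numerator and denominator of the reduced fraction: 23 = 19^0 · 23 and 15 = 19^0 · 15. Apply v_p(a/b) = v_p(a) − v_p(b): v_19(23/15) = 0 − 0 = 0.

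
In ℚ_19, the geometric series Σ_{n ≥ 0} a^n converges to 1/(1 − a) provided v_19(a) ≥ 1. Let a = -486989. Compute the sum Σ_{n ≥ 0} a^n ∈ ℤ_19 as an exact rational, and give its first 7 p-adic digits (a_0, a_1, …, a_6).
Σ a^n = 1/(1 − a) = 1/486990;  first 7 digits = (1, 0, 0, 5, 15, 18, 5)

v_19(a) = 3 ≥ 1, so the series converges in ℤ_19 to 1/(1 − a) = 1/(1 − (-486989)) = 1/486990. Expand this rational in ℤ_19: compute digits iteratively via d_i = x_i mod 19, x_{i+1} = (x_i − d_i)/19. The first 7 digits are (1, 0, 0, 5, 15, 18, 5).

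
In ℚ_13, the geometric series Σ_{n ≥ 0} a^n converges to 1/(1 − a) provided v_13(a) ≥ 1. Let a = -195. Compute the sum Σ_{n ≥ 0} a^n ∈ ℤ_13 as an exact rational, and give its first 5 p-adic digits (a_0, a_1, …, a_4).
Σ a^n = 1/(1 − a) = 1/196;  first 5 digits = (1, 11, 2, 9, 4)

v_13(a) = 1 ≥ 1, so the series converges in ℤ_13 to 1/(1 − a) = 1/(1 − (-195)) = 1/196. Expand this rational in ℤ_13: compute digits iteratively via d_i = x_i mod 13, x_{i+1} = (x_i − d_i)/13. The first 5 digits are (1, 11, 2, 9, 4).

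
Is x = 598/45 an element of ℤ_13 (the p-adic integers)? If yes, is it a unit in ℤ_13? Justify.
x ∈ ℤ_13 but not a unit; v_13(x) = 1 > 0

ℤ_13 = {x ∈ ℚ_13 : v_13(x) ≥ 0} and ℤ_13^× = {x ∈ ℤ_13 : v_13(x) = 0}. Here v_13(598/45) = v_13(num) − v_13(den) = 1; compare against these criteria.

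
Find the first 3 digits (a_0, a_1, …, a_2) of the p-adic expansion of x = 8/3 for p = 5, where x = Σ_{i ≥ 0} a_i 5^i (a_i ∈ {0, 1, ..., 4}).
(a_0, …, a_2) = (1, 2, 3)

v_5(8/3) = 0 (numerator and denominator both coprime to 5), so x ∈ ℤ_5^×. Compute digits iteratively via a_i = x_i mod 5, x_{i+1} = (x_i − a_i)/5, with x_0 = x:
  x_0 = 8/3;  a_0 = 1;  x_1 = (x_0 − 1)/5 = 1/3
  x_1 = 1/3;  a_1 = 2;  x_2 = (x_1 − 2)/5 = -1/3
  x_2 = -1/3;  a_2 = 3;  x_3 = (x_2 − 3)/5 = -2/3
Digits: (1, 2, 3).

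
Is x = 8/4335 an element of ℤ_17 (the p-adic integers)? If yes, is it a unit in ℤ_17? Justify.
x ∉ ℤ_17 (v_17(x) = -2 < 0)

ℤ_17 = {x ∈ ℚ_17 : v_17(x) ≥ 0} and ℤ_17^× = {x ∈ ℤ_17 : v_17(x) = 0}. Here v_17(8/4335) = v_17(num) − v_17(den) = -2; compare against these criteria.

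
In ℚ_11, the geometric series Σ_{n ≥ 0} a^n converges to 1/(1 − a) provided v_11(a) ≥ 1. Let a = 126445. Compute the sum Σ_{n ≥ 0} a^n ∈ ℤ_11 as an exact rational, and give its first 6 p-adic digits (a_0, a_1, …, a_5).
Σ a^n = 1/(1 − a) = -1/126444;  first 6 digits = (1, 0, 0, 7, 8, 0)

v_11(a) = 3 ≥ 1, so the series converges in ℤ_11 to 1/(1 − a) = 1/(1 − 126445) = -1/126444. Expand this rational in ℤ_11: compute digits iteratively via d_i = x_i mod 11, x_{i+1} = (x_i − d_i)/11. The first 6 digits are (1, 0, 0, 7, 8, 0).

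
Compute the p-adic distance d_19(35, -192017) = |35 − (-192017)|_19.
d_19(35, -192017) = 1/6859

Step 1 — x − y = 35 − (-192017) = 192052. Step 2 — v_19(192052) = 3 (factor: 192052 = (19^3 · 28); the sign does not affect v_p). Step 3 — |x − y|_19 = 19^{-3} = 1/6859.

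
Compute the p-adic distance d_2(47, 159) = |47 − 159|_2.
d_2(47, 159) = 1/16

Step 1 — x − y = 47 − 159 = -112. Step 2 — v_2(-112) = 4 (factor: -112 = −(2^4 · 7); the sign does not affect v_p). Step 3 — |x − y|_2 = 2^{-4} = 1/16.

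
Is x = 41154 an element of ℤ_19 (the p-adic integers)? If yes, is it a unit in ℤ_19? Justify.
x ∈ ℤ_19 but not a unit; v_19(x) = 3 > 0

ℤ_19 = {x ∈ ℚ_19 : v_19(x) ≥ 0} and ℤ_19^× = {x ∈ ℤ_19 : v_19(x) = 0}. Here v_19(41154) = v_19(num) − v_19(den) = 3; compare against these criteria.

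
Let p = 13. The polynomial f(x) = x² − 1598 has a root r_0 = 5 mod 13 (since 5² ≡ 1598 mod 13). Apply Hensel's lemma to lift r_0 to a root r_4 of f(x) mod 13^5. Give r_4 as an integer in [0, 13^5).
r_4 = 359000 (mod 371293)

Hensel's recurrence: r_{i+1} = r_i − f(r_i)·(f′(r_i))^{-1} mod 13^{i+2}, with f′(x) = 2x. Iterate:
  r_0 = 5 (mod 13)
  r_1 = 44 (mod 169)
  r_2 = 889 (mod 2197)
  r_3 = 16268 (mod 28561)
  r_4 = 359000 (mod 371293)
Final: r_4 = 359000, and one checks f(r_4) ≡ 0 mod 13^5.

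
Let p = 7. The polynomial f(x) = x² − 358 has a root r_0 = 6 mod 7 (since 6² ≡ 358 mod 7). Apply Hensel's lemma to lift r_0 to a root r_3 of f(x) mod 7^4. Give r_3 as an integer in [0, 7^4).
r_3 = 874 (mod 2401)

Hensel's recurrence: r_{i+1} = r_i − f(r_i)·(f′(r_i))^{-1} mod 7^{i+2}, with f′(x) = 2x. Iterate:
  r_0 = 6 (mod 7)
  r_1 = 41 (mod 49)
  r_2 = 188 (mod 343)
  r_3 = 874 (mod 2401)
Final: r_3 = 874, and one checks f(r_3) ≡ 0 mod 7^4.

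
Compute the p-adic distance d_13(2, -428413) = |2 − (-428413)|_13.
d_13(2, -428413) = 1/28561

Step 1 — x − y = 2 − (-428413) = 428415. Step 2 — v_13(428415) = 4 (factor: 428415 = (13^4 · 15); the sign does not affect v_p). Step 3 — |x − y|_13 = 13^{-4} = 1/28561.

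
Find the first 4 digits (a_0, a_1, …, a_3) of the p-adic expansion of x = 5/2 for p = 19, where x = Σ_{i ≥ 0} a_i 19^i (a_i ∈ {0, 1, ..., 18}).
(a_0, …, a_3) = (12, 9, 9, 9)

v_19(5/2) = 0 (numerator and denominator both coprime to 19), so x ∈ ℤ_19^×. Compute digits iteratively via a_i = x_i mod 19, x_{i+1} = (x_i − a_i)/19, with x_0 = x:
  x_0 = 5/2;  a_0 = 12;  x_1 = (x_0 − 12)/19 = -1/2
  x_1 = -1/2;  a_1 = 9;  x_2 = (x_1 − 9)/19 = -1/2
  x_2 = -1/2;  a_2 = 9;  x_3 = (x_2 − 9)/19 = -1/2
  x_3 = -1/2;  a_3 = 9;  x_4 = (x_3 − 9)/19 = -1/2
Digits: (12, 9, 9, 9).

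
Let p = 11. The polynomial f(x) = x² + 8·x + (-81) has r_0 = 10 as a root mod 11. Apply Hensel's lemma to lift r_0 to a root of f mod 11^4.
r_3 = 9492 (mod 14641)

Hensel: r_{i+1} = r_i − f(r_i)·(f′(r_i))^{-1} mod 11^{i+2}, f′(x) = 2x + 8. Iterate:
  r_0 = 10 (mod 11)
  r_1 = 54 (mod 121)
  r_2 = 175 (mod 1331)
  r_3 = 9492 (mod 14641)
Final: r = 9492 satisfies f(r) ≡ 0 mod 11^4.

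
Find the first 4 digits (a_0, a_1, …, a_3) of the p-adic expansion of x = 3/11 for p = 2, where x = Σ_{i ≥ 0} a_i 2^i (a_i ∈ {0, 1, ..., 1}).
(a_0, …, a_3) = (1, 0, 0, 1)

v_2(3/11) = 0 (numerator and denominator both coprime to 2), so x ∈ ℤ_2^×. Compute digits iteratively via a_i = x_i mod 2, x_{i+1} = (x_i − a_i)/2, with x_0 = x:
  x_0 = 3/11;  a_0 = 1;  x_1 = (x_0 − 1)/2 = -4/11
  x_1 = -4/11;  a_1 = 0;  x_2 = (x_1 − 0)/2 = -2/11
  x_2 = -2/11;  a_2 = 0;  x_3 = (x_2 − 0)/2 = -1/11
  x_3 = -1/11;  a_3 = 1;  x_4 = (x_3 − 1)/2 = -6/11
Digits: (1, 0, 0, 1).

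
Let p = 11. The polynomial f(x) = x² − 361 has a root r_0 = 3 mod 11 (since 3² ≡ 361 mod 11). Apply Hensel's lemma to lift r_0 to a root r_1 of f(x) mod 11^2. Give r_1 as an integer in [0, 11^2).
r_1 = 102 (mod 121)

Hensel's recurrence: r_{i+1} = r_i − f(r_i)·(f′(r_i))^{-1} mod 11^{i+2}, with f′(x) = 2x. Iterate:
  r_0 = 3 (mod 11)
  r_1 = 102 (mod 121)
Final: r_1 = 102, and one checks f(r_1) ≡ 0 mod 11^2.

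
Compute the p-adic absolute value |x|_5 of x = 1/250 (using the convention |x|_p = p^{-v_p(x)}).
|1/250|_5 = 125

Step 1 — compute v_5(x) by factoring powers of 5 out of the numerator and denominator: v_5(1/250) = -3. Step 2 — apply |x|_p = p^{-v_p(x)} = 5^{3} = 125.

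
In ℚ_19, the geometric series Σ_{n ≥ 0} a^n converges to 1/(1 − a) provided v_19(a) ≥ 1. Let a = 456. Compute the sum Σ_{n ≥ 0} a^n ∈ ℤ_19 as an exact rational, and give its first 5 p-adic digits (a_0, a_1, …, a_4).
Σ a^n = 1/(1 − a) = -1/455;  first 5 digits = (1, 5, 7, 3, 5)

v_19(a) = 1 ≥ 1, so the series converges in ℤ_19 to 1/(1 − a) = 1/(1 − 456) = -1/455. Expand this rational in ℤ_19: compute digits iteratively via d_i = x_i mod 19, x_{i+1} = (x_i − d_i)/19. The first 5 digits are (1, 5, 7, 3, 5).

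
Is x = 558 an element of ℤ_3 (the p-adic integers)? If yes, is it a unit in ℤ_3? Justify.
x ∈ ℤ_3 but not a unit; v_3(x) = 2 > 0

ℤ_3 = {x ∈ ℚ_3 : v_3(x) ≥ 0} and ℤ_3^× = {x ∈ ℤ_3 : v_3(x) = 0}. Here v_3(558) = v_3(num) − v_3(den) = 2; compare against these criteria.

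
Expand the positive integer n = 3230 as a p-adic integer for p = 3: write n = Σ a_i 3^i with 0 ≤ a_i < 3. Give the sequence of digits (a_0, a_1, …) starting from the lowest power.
(a_0, a_1, …) = (2, 2, 1, 2, 0, 1, 1, 1)

Repeated division by 3 gives the digits low-to-high: 3230 = 2 + 2·3^1 + 1·3^2 + 2·3^3 + 1·3^5 + 1·3^6 + 1·3^7. Digit sequence: (2, 2, 1, 2, 0, 1, 1, 1).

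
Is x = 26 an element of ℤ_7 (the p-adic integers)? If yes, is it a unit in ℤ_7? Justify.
x ∈ ℤ_7^× (unit); v_7(x) = 0

ℤ_7 = {x ∈ ℚ_7 : v_7(x) ≥ 0} and ℤ_7^× = {x ∈ ℤ_7 : v_7(x) = 0}. Here v_7(26) = v_7(num) − v_7(den) = 0; compare against these criteria.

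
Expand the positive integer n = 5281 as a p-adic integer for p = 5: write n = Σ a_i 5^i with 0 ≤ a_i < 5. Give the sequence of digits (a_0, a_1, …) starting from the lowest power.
(a_0, a_1, …) = (1, 1, 1, 2, 3, 1)

Repeated division by 5 gives the digits low-to-high: 5281 = 1 + 1·5^1 + 1·5^2 + 2·5^3 + 3·5^4 + 1·5^5. Digit sequence: (1, 1, 1, 2, 3, 1).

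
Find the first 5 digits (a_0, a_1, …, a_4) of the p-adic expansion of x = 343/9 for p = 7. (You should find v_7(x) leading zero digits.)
(a_0, …, a_4) = (0, 0, 0, 4, 1)

v_7(343/9) = 3, so a_0 = ... = a_2 = 0. Factor out: x = 7^3 · u with u = 1/9 a unit in ℤ_7. Expand u iteratively via a_{v+i} = u_i mod 7, u_{i+1} = (u_i − a_{v+i})/7:
  u_0 = 1/9;  a_3 = 4;  u_1 = (u_0 − 4)/7 = -5/9
  u_1 = -5/9;  a_4 = 1;  u_2 = (u_1 − 1)/7 = -2/9
Digits: (0, 0, 0, 4, 1).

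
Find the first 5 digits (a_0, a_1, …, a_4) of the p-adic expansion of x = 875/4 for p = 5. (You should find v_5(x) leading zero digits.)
(a_0, …, a_4) = (0, 0, 0, 3, 1)

v_5(875/4) = 3, so a_0 = ... = a_2 = 0. Factor out: x = 5^3 · u with u = 7/4 a unit in ℤ_5. Expand u iteratively via a_{v+i} = u_i mod 5, u_{i+1} = (u_i − a_{v+i})/5:
  u_0 = 7/4;  a_3 = 3;  u_1 = (u_0 − 3)/5 = -1/4
  u_1 = -1/4;  a_4 = 1;  u_2 = (u_1 − 1)/5 = -1/4
Digits: (0, 0, 0, 3, 1).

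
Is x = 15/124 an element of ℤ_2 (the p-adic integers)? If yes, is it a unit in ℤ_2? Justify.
x ∉ ℤ_2 (v_2(x) = -2 < 0)

ℤ_2 = {x ∈ ℚ_2 : v_2(x) ≥ 0} and ℤ_2^× = {x ∈ ℤ_2 : v_2(x) = 0}. Here v_2(15/124) = v_2(num) − v_2(den) = -2; compare against these criteria.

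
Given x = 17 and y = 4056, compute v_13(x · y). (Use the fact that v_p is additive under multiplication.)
v_13(68952) = 2

v_p(x) = 0 (factor: 17 = 13^0 · 17); v_p(y) = 2 (factor: 4056 = 13^2 · 24). Additivity: v_p(xy) = v_p(x) + v_p(y) = 0 + 2 = 2. (Direct check: xy = 68952 = 13^2 · (408).)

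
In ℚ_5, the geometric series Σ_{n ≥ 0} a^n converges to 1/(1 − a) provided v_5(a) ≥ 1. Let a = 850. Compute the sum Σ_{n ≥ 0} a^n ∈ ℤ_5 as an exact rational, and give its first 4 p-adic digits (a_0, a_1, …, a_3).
Σ a^n = 1/(1 − a) = -1/849;  first 4 digits = (1, 0, 4, 1)

v_5(a) = 2 ≥ 1, so the series converges in ℤ_5 to 1/(1 − a) = 1/(1 − 850) = -1/849. Expand this rational in ℤ_5: compute digits iteratively via d_i = x_i mod 5, x_{i+1} = (x_i − d_i)/5. The first 4 digits are (1, 0, 4, 1).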